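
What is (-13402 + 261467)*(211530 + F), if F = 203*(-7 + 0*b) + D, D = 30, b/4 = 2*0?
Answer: 52128131035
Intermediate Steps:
b = 0 (b = 4*(2*0) = 4*0 = 0)
F = -1391 (F = 203*(-7 + 0*0) + 30 = 203*(-7 + 0) + 30 = 203*(-7) + 30 = -1421 + 30 = -1391)
(-13402 + 261467)*(211530 + F) = (-13402 + 261467)*(211530 - 1391) = 248065*210139 = 52128131035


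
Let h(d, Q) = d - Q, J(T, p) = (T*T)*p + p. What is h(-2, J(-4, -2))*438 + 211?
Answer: 14227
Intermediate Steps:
J(T, p) = p + p*T² (J(T, p) = T²*p + p = p*T² + p = p + p*T²)
h(-2, J(-4, -2))*438 + 211 = (-2 - (-2)*(1 + (-4)²))*438 + 211 = (-2 - (-2)*(1 + 16))*438 + 211 = (-2 - (-2)*17)*438 + 211 = (-2 - 1*(-34))*438 + 211 = (-2 + 34)*438 + 211 = 32*438 + 211 = 14016 + 211 = 14227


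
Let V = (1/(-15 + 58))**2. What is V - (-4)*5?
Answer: 36981/1849 ≈ 20.001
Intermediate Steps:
V = 1/1849 (V = (1/43)**2 = 1/1849 ≈ 0.00054083)
V - (-4)*5 = 1/1849 - (-4)*5 = 1/1849 - 1*(-20) = 1/1849 + 20 = 36981/1849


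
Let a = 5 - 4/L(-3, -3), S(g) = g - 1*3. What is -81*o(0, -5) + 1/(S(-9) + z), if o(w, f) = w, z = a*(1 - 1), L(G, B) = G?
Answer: -1/12 ≈ -0.083333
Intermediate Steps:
S(g) = -3 + g (S(g) = g - 3 = -3 + g)
a = 19/3 (a = 5 - 4/(-3) = 5 - 4*(-⅓) = 5 + 4/3 = 19/3 ≈ 6.3333)
z = 0 (z = 19*(1 - 1)/3 = (19/3)*0 = 0)
-81*o(0, -5) + 1/(S(-9) + z) = -81*0 + 1/((-3 - 9) + 0) = 0 + 1/(-12 + 0) = 0 + 1/(-12) = 0 - 1/12 = -1/12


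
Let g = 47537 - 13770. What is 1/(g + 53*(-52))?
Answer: 1/31011 ≈ 3.2247e-5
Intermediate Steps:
g = 33767
1/(g + 53*(-52)) = 1/(33767 + 53*(-52)) = 1/(33767 - 2756) = 1/31011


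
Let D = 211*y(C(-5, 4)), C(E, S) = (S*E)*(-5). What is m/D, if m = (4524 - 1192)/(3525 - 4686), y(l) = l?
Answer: -833/6124275 ≈ -0.00013602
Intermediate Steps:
C(E, S) = -5*E*S (C(E, S) = (E*S)*(-5) = -5*E*S)
m = -3332/1161 (m = 3332/(-1161) = 3332*(-1/1161) = -3332/1161 ≈ -2.8699)
D = 21100 (D = 211*(-5*(-5)*4) = 211*100 = 21100)
m/D = -3332/1161/21100 = -3332/1161*1/21100 = -833/6124275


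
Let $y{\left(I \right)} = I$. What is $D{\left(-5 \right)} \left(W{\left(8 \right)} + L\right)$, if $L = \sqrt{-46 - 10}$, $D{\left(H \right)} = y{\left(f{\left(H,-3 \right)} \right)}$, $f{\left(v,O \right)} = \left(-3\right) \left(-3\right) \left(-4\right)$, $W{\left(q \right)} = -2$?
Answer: $72 - 72 i \sqrt{14} \approx 72.0 - 269.4 i$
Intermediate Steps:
$f{\left(v,O \right)} = -36$ ($f{\left(v,O \right)} = 9 \left(-4\right) = -36$)
$D{\left(H \right)} = -36$
$L = 2 i \sqrt{14}$ ($L = \sqrt{-56} = 2 i \sqrt{14} \approx 7.4833 i$)
$D{\left(-5 \right)} \left(W{\left(8 \right)} + L\right) = - 36 \left(-2 + 2 i \sqrt{14}\right) = 72 - 72 i \sqrt{14}$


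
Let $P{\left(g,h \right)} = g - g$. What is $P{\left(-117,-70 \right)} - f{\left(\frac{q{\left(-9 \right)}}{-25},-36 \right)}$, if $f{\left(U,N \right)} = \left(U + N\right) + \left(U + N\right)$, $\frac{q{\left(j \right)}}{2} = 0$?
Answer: $72$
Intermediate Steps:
$q{\left(j \right)} = 0$ ($q{\left(j \right)} = 2 \cdot 0 = 0$)
$f{\left(U,N \right)} = 2 N + 2 U$ ($f{\left(U,N \right)} = \left(N + U\right) + \left(N + U\right) = 2 N + 2 U$)
$P{\left(g,h \right)} = 0$
$P{\left(-117,-70 \right)} - f{\left(\frac{q{\left(-9 \right)}}{-25},-36 \right)} = 0 - \left(2 \left(-36\right) + 2 \frac{0}{-25}\right) = 0 - \left(-72 + 2 \cdot 0 \left(- \frac{1}{25}\right)\right) = 0 - \left(-72 + 2 \cdot 0\right) = 0 - \left(-72 + 0\right) = 0 - -72 = 0 + 72 = 72$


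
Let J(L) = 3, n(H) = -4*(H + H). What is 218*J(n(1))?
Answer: 654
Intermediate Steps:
n(H) = -8*H
218*J(n(1)) = 218*3 = 654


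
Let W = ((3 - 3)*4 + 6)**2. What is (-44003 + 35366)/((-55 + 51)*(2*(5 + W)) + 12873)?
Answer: -8637/12545 ≈ -0.68848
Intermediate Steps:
W = 36 (W = (0*4 + 6)**2 = (0 + 6)**2 = 6**2 = 36)
(-44003 + 35366)/((-55 + 51)*(2*(5 + W)) + 12873) = (-44003 + 35366)/((-55 + 51)*(2*(5 + 36)) + 12873) = -8637/(-8*41 + 12873) = -8637/(-4*82 + 12873) = -8637/(-328 + 12873) = -8637/12545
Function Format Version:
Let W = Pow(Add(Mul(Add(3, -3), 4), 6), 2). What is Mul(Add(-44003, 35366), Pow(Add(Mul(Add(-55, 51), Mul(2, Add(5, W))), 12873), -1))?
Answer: Rational(-8637, 12545) ≈ -0.68848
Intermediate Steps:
W = 36 (W = Pow(Add(Mul(0, 4), 6), 2) = Pow(Add(0, 6), 2) = Pow(6, 2) = 36)
Mul(Add(-44003, 35366), Pow(Add(Mul(Add(-55, 51), Mul(2, Add(5, W))), 12873), -1)) = Mul(Add(-44003, 35366), Pow(Add(Mul(Add(-55, 51), Mul(2, Add(5, 36))), 12873), -1)) = Mul(-8637, Pow(Add(Mul(-4, Mul(2, 41)), 12873), -1)) = Mul(-8637, Pow(Add(Mul(-4, 82), 12873), -1)) = Mul(-8637, Pow(Add(-328, 12873), -1)) = Mul(-8637, Pow(12545, -1)) = Mul(-8637, Rational(1, 12545)) = Rational(-8637, 12545)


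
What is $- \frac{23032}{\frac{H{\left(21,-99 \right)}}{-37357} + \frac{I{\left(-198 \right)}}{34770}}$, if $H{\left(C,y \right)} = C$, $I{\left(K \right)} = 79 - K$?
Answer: $- \frac{29916331362480}{9617719} \approx -3.1105 \cdot 10^{6}$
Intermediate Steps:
$- \frac{23032}{\frac{H{\left(21,-99 \right)}}{-37357} + \frac{I{\left(-198 \right)}}{34770}} = - \frac{23032}{\frac{21}{-37357} + \frac{79 - -198}{34770}} = - \frac{23032}{21 \left(- \frac{1}{37357}\right) + \left(79 + 198\right) \frac{1}{34770}} = - \frac{23032}{- \frac{21}{37357} + 277 \cdot \frac{1}{34770}} = - \frac{23032}{- \frac{21}{37357} + \frac{277}{34770}} = - \frac{23032}{\frac{9617719}{1298902890}} = \left(-23032\right) \frac{1298902890}{9617719} = - \frac{29916331362480}{9617719}$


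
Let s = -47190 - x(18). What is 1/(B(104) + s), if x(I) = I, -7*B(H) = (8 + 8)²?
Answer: -7/330712 ≈ -2.1166e-5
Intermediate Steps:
B(H) = -256/7 (B(H) = -(8 + 8)²/7 = -⅐*16² = -⅐*256 = -256/7)
s = -47208 (s = -47190 - 1*18 = -47190 - 18 = -47208)
1/(B(104) + s) = 1/(-256/7 - 47208) = 1/(-330712/7) = -7/330712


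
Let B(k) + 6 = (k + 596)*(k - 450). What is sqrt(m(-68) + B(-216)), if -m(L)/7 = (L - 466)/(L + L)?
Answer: 3*I*sqrt(32511021)/34 ≈ 503.1*I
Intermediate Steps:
m(L) = -7*(-466 + L)/(2*L) (m(L) = -7*(L - 466)/(L + L) = -7*(-466 + L)/(2*L))
B(k) = -6 + (-450 + k)*(596 + k) (B(k) = -6 + (k + 596)*(k - 450) = -6 + (596 + k)*(-450 + k) = -6 + (-450 + k)*(596 + k))
sqrt(m(-68) + B(-216)) = sqrt((-7/2 + 1631/(-68)) + (-268206 + (-216)**2 + 146*(-216))) = sqrt((-7/2 + 1631*(-1/68)) + (-268206 + 46656 - 31536)) = sqrt((-7/2 - 1631/68) - 253086) = sqrt(-1869/68 - 253086) = sqrt(-17211717/68) = 3*I*sqrt(32511021)/34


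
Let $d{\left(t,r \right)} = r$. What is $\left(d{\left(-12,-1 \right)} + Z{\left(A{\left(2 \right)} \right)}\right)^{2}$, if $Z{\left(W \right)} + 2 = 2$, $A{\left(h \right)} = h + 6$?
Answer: $1$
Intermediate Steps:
$A{\left(h \right)} = 6 + h$
$Z{\left(W \right)} = 0$ ($Z{\left(W \right)} = -2 + 2 = 0$)
$\left(d{\left(-12,-1 \right)} + Z{\left(A{\left(2 \right)} \right)}\right)^{2} = \left(-1 + 0\right)^{2} = \left(-1\right)^{2} = 1$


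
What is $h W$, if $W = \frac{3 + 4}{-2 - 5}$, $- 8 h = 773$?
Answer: $\frac{773}{8} \approx 96.625$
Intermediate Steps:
$h = - \frac{773}{8}$ ($h = \left(- \frac{1}{8}\right) 773 = - \frac{773}{8} \approx -96.625$)
$W = -1$ ($W = \frac{7}{-7} = 7 \left(- \frac{1}{7}\right) = -1$)
$h W = \left(- \frac{773}{8}\right) \left(-1\right) = \frac{773}{8}$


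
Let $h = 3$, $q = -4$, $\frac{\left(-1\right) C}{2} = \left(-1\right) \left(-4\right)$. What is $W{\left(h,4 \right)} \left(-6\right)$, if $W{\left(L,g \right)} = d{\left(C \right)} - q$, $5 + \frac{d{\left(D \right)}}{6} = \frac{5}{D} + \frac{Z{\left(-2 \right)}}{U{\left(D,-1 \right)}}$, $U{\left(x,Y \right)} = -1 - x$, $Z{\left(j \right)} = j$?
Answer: $\frac{2643}{14} \approx 188.79$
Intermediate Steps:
$C = -8$ ($C = - 2 \left(\left(-1\right) \left(-4\right)\right) = \left(-2\right) 4 = -8$)
$d{\left(D \right)} = -30 - \frac{12}{-1 - D} + \frac{30}{D}$ ($d{\left(D \right)} = -30 + 6 \left(\frac{5}{D} - \frac{2}{-1 - D}\right) = -30 + 6 \left(- \frac{2}{-1 - D} + \frac{5}{D}\right) = -30 - \left(- \frac{30}{D} + \frac{12}{-1 - D}\right) = -30 - \frac{12}{-1 - D} + \frac{30}{D}$)
$W{\left(L,g \right)} = - \frac{881}{28}$ ($W{\left(L,g \right)} = \frac{6 \left(5 - 5 \left(-8\right)^{2} + 2 \left(-8\right)\right)}{\left(-8\right) \left(1 - 8\right)} - -4 = 6 \left(- \frac{1}{8}\right) \frac{1}{-7} \left(5 - 320 - 16\right) + 4 = 6 \left(- \frac{1}{8}\right) \left(- \frac{1}{7}\right) \left(5 - 320 - 16\right) + 4 = 6 \left(- \frac{1}{8}\right) \left(- \frac{1}{7}\right) \left(-331\right) + 4 = - \frac{993}{28} + 4 = - \frac{881}{28}$)
$W{\left(h,4 \right)} \left(-6\right) = \left(- \frac{881}{28}\right) \left(-6\right) = \frac{2643}{14}$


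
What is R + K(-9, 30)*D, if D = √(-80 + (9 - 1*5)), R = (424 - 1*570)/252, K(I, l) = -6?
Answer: -73/126 - 12*I*√19 ≈ -0.57936 - 52.307*I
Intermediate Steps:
R = -73/126 (R = (424 - 570)*(1/252) = -146*1/252 = -73/126 ≈ -0.57936)
D = 2*I*√19 (D = √(-80 + (9 - 5)) = √(-80 + 4) = √(-76) = 2*I*√19 ≈ 8.7178*I)
R + K(-9, 30)*D = -73/126 - 12*I*√19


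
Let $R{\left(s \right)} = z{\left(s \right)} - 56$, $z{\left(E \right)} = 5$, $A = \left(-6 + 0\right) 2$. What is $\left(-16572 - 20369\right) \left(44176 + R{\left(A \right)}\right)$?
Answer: $-1630021625$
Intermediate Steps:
$A = -12$ ($A = \left(-6\right) 2 = -12$)
$R{\left(s \right)} = -51$ ($R{\left(s \right)} = 5 - 56 = -51$)
$\left(-16572 - 20369\right) \left(44176 + R{\left(A \right)}\right) = \left(-16572 - 20369\right) \left(44176 - 51\right) = \left(-36941\right) 44125 = -1630021625$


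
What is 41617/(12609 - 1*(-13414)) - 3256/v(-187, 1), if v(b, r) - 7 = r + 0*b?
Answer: -10549744/26023 ≈ -405.40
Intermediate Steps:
v(b, r) = 7 + r (v(b, r) = 7 + (r + 0*b) = 7 + (r + 0) = 7 + r)
41617/(12609 - 1*(-13414)) - 3256/v(-187, 1) = 41617/(12609 - 1*(-13414)) - 3256/(7 + 1) = 41617/(12609 + 13414) - 3256/8 = 41617/26023 - 3256*⅛ = 41617*(1/26023) - 407 = 41617/26023 - 407 = -10549744/26023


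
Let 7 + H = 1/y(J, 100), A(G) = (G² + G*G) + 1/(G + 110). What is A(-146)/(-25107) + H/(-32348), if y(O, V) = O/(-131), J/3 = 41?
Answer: -508798066385/299687496084 ≈ -1.6978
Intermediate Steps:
J = 123 (J = 3*41 = 123)
y(O, V) = -O/131 (y(O, V) = O*(-1/131) = -O/131)
A(G) = 1/(110 + G) + 2*G² (A(G) = (G² + G²) + 1/(110 + G) = 2*G² + 1/(110 + G) = 1/(110 + G) + 2*G²)
H = -992/123 (H = -7 + 1/(-1/131*123) = -7 + 1/(-123/131) = -7 - 131/123 = -992/123 ≈ -8.0650)
A(-146)/(-25107) + H/(-32348) = ((1 + 2*(-146)³ + 220*(-146)²)/(110 - 146))/(-25107) - 992/123/(-32348) = ((1 + 2*(-3112136) + 220*21316)/(-36))*(-1/25107) - 992/123*(-1/32348) = -(1 - 6224272 + 4689520)/36*(-1/25107) + 248/994701 = -1/36*(-1534751)*(-1/25107) + 248/994701 = (1534751/36)*(-1/25107) + 248/994701 = -1534751/903852 + 248/994701 = -508798066385/299687496084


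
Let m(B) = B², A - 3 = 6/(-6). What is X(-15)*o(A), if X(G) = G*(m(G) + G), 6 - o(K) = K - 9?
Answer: -40950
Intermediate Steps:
A = 2 (A = 3 + 6/(-6) = 3 + 6*(-⅙) = 3 - 1 = 2)
o(K) = 15 - K (o(K) = 6 - (K - 9) = 6 - (-9 + K) = 6 + (9 - K) = 15 - K)
X(G) = G*(G + G²) (X(G) = G*(G² + G) = G*(G + G²))
X(-15)*o(A) = ((-15)²*(1 - 15))*(15 - 1*2) = (225*(-14))*(15 - 2) = -3150*13 = -40950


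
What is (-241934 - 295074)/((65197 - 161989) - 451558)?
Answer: 268504/274175 ≈ 0.97932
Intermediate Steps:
(-241934 - 295074)/((65197 - 161989) - 451558) = -537008/(-96792 - 451558) = -537008/(-548350) = -537008*(-1/548350) = 268504/274175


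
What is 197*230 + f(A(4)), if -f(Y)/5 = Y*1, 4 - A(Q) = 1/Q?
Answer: 181165/4 ≈ 45291.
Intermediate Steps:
A(Q) = 4 - 1/Q
f(Y) = -5*Y
197*230 + f(A(4)) = 197*230 - 5*(4 - 1/4) = 45310 - 5*(4 - 1*¼) = 45310 - 5*(4 - ¼) = 45310 - 5*15/4 = 45310 - 75/4 = 181165/4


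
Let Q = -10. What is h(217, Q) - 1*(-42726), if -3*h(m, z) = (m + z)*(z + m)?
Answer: 28443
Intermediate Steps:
h(m, z) = -(m + z)²/3 (h(m, z) = -(m + z)*(z + m)/3 = -(m + z)*(m + z)/3 = -(m + z)²/3)
h(217, Q) - 1*(-42726) = -(217 - 10)²/3 - 1*(-42726) = -⅓*207² + 42726 = -⅓*42849 + 42726 = -14283 + 42726 = 28443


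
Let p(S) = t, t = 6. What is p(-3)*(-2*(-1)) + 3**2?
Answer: 21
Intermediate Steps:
p(S) = 6
p(-3)*(-2*(-1)) + 3**2 = 6*(-2*(-1)) + 3**2 = 6*2 + 9 = 12 + 9 = 21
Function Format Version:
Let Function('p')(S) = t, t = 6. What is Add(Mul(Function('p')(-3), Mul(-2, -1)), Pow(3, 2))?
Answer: 21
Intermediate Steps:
Function('p')(S) = 6
Add(Mul(Function('p')(-3), Mul(-2, -1)), Pow(3, 2)) = Add(Mul(6, Mul(-2, -1)), Pow(3, 2)) = Add(Mul(6, 2), 9) = Add(12, 9) = 21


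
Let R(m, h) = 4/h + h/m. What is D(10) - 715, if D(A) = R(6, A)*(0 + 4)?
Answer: -10601/15 ≈ -706.73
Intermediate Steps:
D(A) = 16/A + 2*A/3 (D(A) = (4/A + A/6)*(0 + 4) = (4/A + A*(⅙))*4 = (4/A + A/6)*4 = 16/A + 2*A/3)
D(10) - 715 = (16/10 + (⅔)*10) - 715 = (16*(⅒) + 20/3) - 715 = (8/5 + 20/3) - 715 = 124/15 - 715 = -10601/15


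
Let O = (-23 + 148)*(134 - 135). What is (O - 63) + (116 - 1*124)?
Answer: -196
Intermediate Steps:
O = -125 (O = 125*(-1) = -125)
(O - 63) + (116 - 1*124) = (-125 - 63) + (116 - 1*124) = -188 + (116 - 124) = -188 - 8 = -196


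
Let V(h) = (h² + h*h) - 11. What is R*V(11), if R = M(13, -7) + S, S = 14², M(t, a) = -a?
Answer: 46893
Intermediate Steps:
V(h) = -11 + 2*h² (V(h) = (h² + h²) - 11 = 2*h² - 11 = -11 + 2*h²)
S = 196
R = 203 (R = -1*(-7) + 196 = 7 + 196 = 203)
R*V(11) = 203*(-11 + 2*11²) = 203*(-11 + 2*121) = 203*(-11 + 242) = 203*231 = 46893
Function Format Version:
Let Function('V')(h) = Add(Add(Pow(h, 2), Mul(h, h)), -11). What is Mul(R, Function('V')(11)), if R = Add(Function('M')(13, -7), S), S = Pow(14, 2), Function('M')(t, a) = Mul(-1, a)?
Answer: 46893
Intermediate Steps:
Function('V')(h) = Add(-11, Mul(2, Pow(h, 2))) (Function('V')(h) = Add(Add(Pow(h, 2), Pow(h, 2)), -11) = Add(Mul(2, Pow(h, 2)), -11) = Add(-11, Mul(2, Pow(h, 2))))
S = 196
R = 203 (R = Add(Mul(-1, -7), 196) = Add(7, 196) = 203)
Mul(R, Function('V')(11)) = Mul(203, Add(-11, Mul(2, Pow(11, 2)))) = Mul(203, Add(-11, Mul(2, 121))) = Mul(203, Add(-11, 242)) = Mul(203, 231) = 46893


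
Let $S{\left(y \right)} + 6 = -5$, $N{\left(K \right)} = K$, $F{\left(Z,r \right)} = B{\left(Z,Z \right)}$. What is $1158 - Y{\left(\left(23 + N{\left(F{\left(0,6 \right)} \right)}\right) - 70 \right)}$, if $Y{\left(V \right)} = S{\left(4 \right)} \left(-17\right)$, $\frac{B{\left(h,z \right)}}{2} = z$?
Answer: $971$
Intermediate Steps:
$B{\left(h,z \right)} = 2 z$
$F{\left(Z,r \right)} = 2 Z$
$S{\left(y \right)} = -11$ ($S{\left(y \right)} = -6 - 5 = -11$)
$Y{\left(V \right)} = 187$ ($Y{\left(V \right)} = \left(-11\right) \left(-17\right) = 187$)
$1158 - Y{\left(\left(23 + N{\left(F{\left(0,6 \right)} \right)}\right) - 70 \right)} = 1158 - 187 = 971$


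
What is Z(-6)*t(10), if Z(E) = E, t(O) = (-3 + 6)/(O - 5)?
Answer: -18/5 ≈ -3.6000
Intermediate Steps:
t(O) = 3/(-5 + O)
Z(-6)*t(10) = -18/(-5 + 10) = -18/5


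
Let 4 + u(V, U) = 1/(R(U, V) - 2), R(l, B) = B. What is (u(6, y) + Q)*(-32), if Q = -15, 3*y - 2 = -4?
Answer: 600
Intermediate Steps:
y = -2/3 (y = 2/3 + (1/3)*(-4) = 2/3 - 4/3 = -2/3 ≈ -0.66667)
u(V, U) = -4 + 1/(-2 + V) (u(V, U) = -4 + 1/(V - 2) = -4 + 1/(-2 + V))
(u(6, y) + Q)*(-32) = ((9 - 4*6)/(-2 + 6) - 15)*(-32) = ((9 - 24)/4 - 15)*(-32) = ((1/4)*(-15) - 15)*(-32) = (-15/4 - 15)*(-32) = -75/4*(-32) = 600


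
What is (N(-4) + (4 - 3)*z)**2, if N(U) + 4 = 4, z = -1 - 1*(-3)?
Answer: 4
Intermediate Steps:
z = 2 (z = -1 + 3 = 2)
N(U) = 0 (N(U) = -4 + 4 = 0)
(N(-4) + (4 - 3)*z)**2 = (0 + (4 - 3)*2)**2 = (0 + 1*2)**2 = (0 + 2)**2 = 2**2 = 4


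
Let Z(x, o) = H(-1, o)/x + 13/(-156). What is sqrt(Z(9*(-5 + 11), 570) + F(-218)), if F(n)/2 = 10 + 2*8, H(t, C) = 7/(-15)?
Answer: sqrt(420455)/90 ≈ 7.2047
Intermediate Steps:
H(t, C) = -7/15 (H(t, C) = 7*(-1/15) = -7/15)
F(n) = 52 (F(n) = 2*(10 + 2*8) = 2*(10 + 16) = 2*26 = 52)
Z(x, o) = -1/12 - 7/(15*x) (Z(x, o) = -7/(15*x) + 13/(-156) = -7/(15*x) + 13*(-1/156) = -7/(15*x) - 1/12 = -1/12 - 7/(15*x))
sqrt(Z(9*(-5 + 11), 570) + F(-218)) = sqrt((-28 - 45*(-5 + 11))/(60*((9*(-5 + 11)))) + 52) = sqrt((-28 - 45*6)/(60*((9*6))) + 52) = sqrt((1/60)*(-28 - 5*54)/54 + 52) = sqrt((1/60)*(1/54)*(-28 - 270) + 52) = sqrt((1/60)*(1/54)*(-298) + 52) = sqrt(-149/1620 + 52) = sqrt(84091/1620) = sqrt(420455)/90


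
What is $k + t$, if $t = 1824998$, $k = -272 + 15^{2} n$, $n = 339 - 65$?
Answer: $1886376$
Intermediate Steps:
$n = 274$ ($n = 339 - 65 = 274$)
$k = 61378$ ($k = -272 + 15^{2} \cdot 274 = -272 + 225 \cdot 274 = -272 + 61650 = 61378$)
$k + t = 61378 + 1824998 = 1886376$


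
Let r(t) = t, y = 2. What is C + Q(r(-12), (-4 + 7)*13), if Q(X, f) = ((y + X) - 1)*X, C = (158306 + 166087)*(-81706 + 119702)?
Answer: 12325636560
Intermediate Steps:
C = 12325636428 (C = 324393*37996 = 12325636428)
Q(X, f) = X*(1 + X) (Q(X, f) = ((2 + X) - 1)*X = (1 + X)*X = X*(1 + X))
C + Q(r(-12), (-4 + 7)*13) = 12325636428 - 12*(1 - 12) = 12325636428 - 12*(-11) = 12325636428 + 132 = 12325636560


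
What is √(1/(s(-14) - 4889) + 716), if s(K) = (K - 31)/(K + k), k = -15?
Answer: 3*√399549638222/70868 ≈ 26.758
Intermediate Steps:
s(K) = (-31 + K)/(-15 + K) (s(K) = (K - 31)/(K - 15) = (-31 + K)/(-15 + K))
√(1/(s(-14) - 4889) + 716) = √(1/((-31 - 14)/(-15 - 14) - 4889) + 716) = √(1/(-45/(-29) - 4889) + 716) = √(1/(-1/29*(-45) - 4889) + 716) = √(1/(45/29 - 4889) + 716) = √(1/(-141736/29) + 716) = √(-29/141736 + 716) = √(101482947/141736) = 3*√399549638222/70868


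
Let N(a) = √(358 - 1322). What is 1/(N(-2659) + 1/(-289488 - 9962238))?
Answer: -10251726/101314362083829265 - 210195771958152*I*√241/101314362083829265 ≈ -1.0119e-10 - 0.032208*I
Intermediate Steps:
N(a) = 2*I*√241 (N(a) = √(-964) = 2*I*√241)
1/(N(-2659) + 1/(-289488 - 9962238)) = 1/(2*I*√241 + 1/(-289488 - 9962238)) = 1/(2*I*√241 + 1/(-10251726)) = 1/(2*I*√241 - 1/10251726) = 1/(-1/10251726 + 2*I*√241)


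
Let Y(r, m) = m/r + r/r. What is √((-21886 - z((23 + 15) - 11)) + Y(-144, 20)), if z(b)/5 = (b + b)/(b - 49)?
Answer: I*√95278205/66 ≈ 147.89*I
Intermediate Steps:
z(b) = 10*b/(-49 + b) (z(b) = 5*((b + b)/(b - 49)) = 5*((2*b)/(-49 + b)) = 5*(2*b/(-49 + b)) = 10*b/(-49 + b))
Y(r, m) = 1 + m/r (Y(r, m) = m/r + 1 = 1 + m/r)
√((-21886 - z((23 + 15) - 11)) + Y(-144, 20)) = √((-21886 - 10*((23 + 15) - 11)/(-49 + ((23 + 15) - 11))) + (20 - 144)/(-144)) = √((-21886 - 10*(38 - 11)/(-49 + (38 - 11))) - 1/144*(-124)) = √((-21886 - 10*27/(-49 + 27)) + 31/36) = √((-21886 - 10*27/(-22)) + 31/36) = √((-21886 - 10*27*(-1)/22) + 31/36) = √((-21886 - 1*(-135/11)) + 31/36) = √((-21886 + 135/11) + 31/36) = √(-240611/11 + 31/36) = √(-8661655/396) = I*√95278205/66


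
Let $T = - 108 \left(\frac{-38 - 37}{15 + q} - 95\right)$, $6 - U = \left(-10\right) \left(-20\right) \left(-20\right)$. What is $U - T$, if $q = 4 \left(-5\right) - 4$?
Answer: $-5354$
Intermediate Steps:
$q = -24$ ($q = -20 - 4 = -24$)
$U = 4006$ ($U = 6 - \left(-10\right) \left(-20\right) \left(-20\right) = 6 - 200 \left(-20\right) = 6 - -4000 = 6 + 4000 = 4006$)
$T = 9360$ ($T = - 108 \left(\frac{-38 - 37}{15 - 24} - 95\right) = - 108 \left(- \frac{75}{-9} - 95\right) = - 108 \left(\left(-75\right) \left(- \frac{1}{9}\right) - 95\right) = - 108 \left(\frac{25}{3} - 95\right) = \left(-108\right) \left(- \frac{260}{3}\right) = 9360$)
$U - T = 4006 - 9360 = -5354$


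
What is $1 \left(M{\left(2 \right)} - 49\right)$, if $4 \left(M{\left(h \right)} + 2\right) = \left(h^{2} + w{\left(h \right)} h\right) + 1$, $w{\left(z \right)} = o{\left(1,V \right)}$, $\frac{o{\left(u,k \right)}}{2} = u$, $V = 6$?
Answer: $- \frac{195}{4} \approx -48.75$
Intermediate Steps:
$o{\left(u,k \right)} = 2 u$
$w{\left(z \right)} = 2$ ($w{\left(z \right)} = 2 \cdot 1 = 2$)
$M{\left(h \right)} = - \frac{7}{4} + \frac{h}{2} + \frac{h^{2}}{4}$ ($M{\left(h \right)} = -2 + \frac{\left(h^{2} + 2 h\right) + 1}{4} = -2 + \frac{1 + h^{2} + 2 h}{4} = -2 + \left(\frac{1}{4} + \frac{h}{2} + \frac{h^{2}}{4}\right) = - \frac{7}{4} + \frac{h}{2} + \frac{h^{2}}{4}$)
$1 \left(M{\left(2 \right)} - 49\right) = 1 \left(\left(- \frac{7}{4} + \frac{1}{2} \cdot 2 + \frac{2^{2}}{4}\right) - 49\right) = 1 \left(\left(- \frac{7}{4} + 1 + \frac{1}{4} \cdot 4\right) - 49\right) = 1 \left(\left(- \frac{7}{4} + 1 + 1\right) - 49\right) = 1 \left(\frac{1}{4} - 49\right) = 1 \left(- \frac{195}{4}\right) = - \frac{195}{4}$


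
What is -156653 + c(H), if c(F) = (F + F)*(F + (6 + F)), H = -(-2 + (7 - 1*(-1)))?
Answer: -156581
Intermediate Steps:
H = -6 (H = -(-2 + (7 + 1)) = -(-2 + 8) = -1*6 = -6)
c(F) = 2*F*(6 + 2*F) (c(F) = (2*F)*(6 + 2*F) = 2*F*(6 + 2*F))
-156653 + c(H) = -156653 + 4*(-6)*(3 - 6) = -156653 + 4*(-6)*(-3) = -156653 + 72 = -156581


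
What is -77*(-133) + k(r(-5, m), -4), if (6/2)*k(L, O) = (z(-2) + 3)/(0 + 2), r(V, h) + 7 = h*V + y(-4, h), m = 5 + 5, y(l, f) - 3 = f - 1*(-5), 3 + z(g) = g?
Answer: 30722/3 ≈ 10241.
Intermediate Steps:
z(g) = -3 + g
y(l, f) = 8 + f (y(l, f) = 3 + (f - 1*(-5)) = 3 + (f + 5) = 3 + (5 + f) = 8 + f)
m = 10
r(V, h) = 1 + h + V*h (r(V, h) = -7 + (h*V + (8 + h)) = -7 + (V*h + (8 + h)) = -7 + (8 + h + V*h) = 1 + h + V*h)
k(L, O) = -1/3 (k(L, O) = (((-3 - 2) + 3)/(0 + 2))/3 = ((-5 + 3)/2)/3 = (-2*1/2)/3 = (1/3)*(-1) = -1/3)
-77*(-133) + k(r(-5, m), -4) = -77*(-133) - 1/3 = 10241 - 1/3 = 30722/3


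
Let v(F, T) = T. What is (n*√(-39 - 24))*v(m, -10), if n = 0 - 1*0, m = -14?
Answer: 0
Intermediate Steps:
n = 0 (n = 0 + 0 = 0)
(n*√(-39 - 24))*v(m, -10) = (0*√(-39 - 24))*(-10) = (0*√(-63))*(-10) = (0*(3*I*√7))*(-10) = 0*(-10) = 0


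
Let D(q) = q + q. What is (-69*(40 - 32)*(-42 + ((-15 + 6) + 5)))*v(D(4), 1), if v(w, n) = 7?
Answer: 177744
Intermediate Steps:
D(q) = 2*q
(-69*(40 - 32)*(-42 + ((-15 + 6) + 5)))*v(D(4), 1) = -69*(40 - 32)*(-42 + ((-15 + 6) + 5))*7 = -552*(-42 + (-9 + 5))*7 = -552*(-42 - 4)*7 = -552*(-46)*7 = -69*(-368)*7 = 25392*7 = 177744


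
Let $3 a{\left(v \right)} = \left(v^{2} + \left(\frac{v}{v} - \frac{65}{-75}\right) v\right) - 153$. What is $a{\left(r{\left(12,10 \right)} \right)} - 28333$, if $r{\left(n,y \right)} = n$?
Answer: $- \frac{424928}{15} \approx -28329.0$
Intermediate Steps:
$a{\left(v \right)} = -51 + \frac{v^{2}}{3} + \frac{28 v}{45}$ ($a{\left(v \right)} = \frac{\left(v^{2} + \left(\frac{v}{v} - \frac{65}{-75}\right) v\right) - 153}{3} = \frac{\left(v^{2} + \left(1 - - \frac{13}{15}\right) v\right) - 153}{3} = \frac{\left(v^{2} + \left(1 + \frac{13}{15}\right) v\right) - 153}{3} = \frac{\left(v^{2} + \frac{28 v}{15}\right) - 153}{3} = \frac{-153 + v^{2} + \frac{28 v}{15}}{3} = -51 + \frac{v^{2}}{3} + \frac{28 v}{45}$)
$a{\left(r{\left(12,10 \right)} \right)} - 28333 = \left(-51 + \frac{12^{2}}{3} + \frac{28}{45} \cdot 12\right) - 28333 = \left(-51 + \frac{1}{3} \cdot 144 + \frac{112}{15}\right) - 28333 = \left(-51 + 48 + \frac{112}{15}\right) - 28333 = \frac{67}{15} - 28333 = - \frac{424928}{15}$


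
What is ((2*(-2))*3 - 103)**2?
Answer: 13225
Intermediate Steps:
((2*(-2))*3 - 103)**2 = (-4*3 - 103)**2 = (-12 - 103)**2 = (-115)**2 = 13225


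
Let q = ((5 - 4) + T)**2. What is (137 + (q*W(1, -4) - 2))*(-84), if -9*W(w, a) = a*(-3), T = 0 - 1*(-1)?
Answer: -10892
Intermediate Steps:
T = 1 (T = 0 + 1 = 1)
W(w, a) = a/3 (W(w, a) = -a*(-3)/9 = -(-1)*a/3 = a/3)
q = 4 (q = ((5 - 4) + 1)**2 = (1 + 1)**2 = 2**2 = 4)
(137 + (q*W(1, -4) - 2))*(-84) = (137 + (4*((1/3)*(-4)) - 2))*(-84) = (137 + (4*(-4/3) - 2))*(-84) = (137 + (-16/3 - 2))*(-84) = (137 - 22/3)*(-84) = (389/3)*(-84) = -10892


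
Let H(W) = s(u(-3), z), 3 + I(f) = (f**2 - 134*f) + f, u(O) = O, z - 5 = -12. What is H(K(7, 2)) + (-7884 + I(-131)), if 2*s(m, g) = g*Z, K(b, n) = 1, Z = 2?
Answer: 26690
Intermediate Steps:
z = -7 (z = 5 - 12 = -7)
s(m, g) = g (s(m, g) = (g*2)/2 = (2*g)/2 = g)
I(f) = -3 + f**2 - 133*f (I(f) = -3 + ((f**2 - 134*f) + f) = -3 + (f**2 - 133*f) = -3 + f**2 - 133*f)
H(W) = -7
H(K(7, 2)) + (-7884 + I(-131)) = -7 + (-7884 + (-3 + (-131)**2 - 133*(-131))) = -7 + (-7884 + (-3 + 17161 + 17423)) = -7 + (-7884 + 34581) = -7 + 26697 = 26690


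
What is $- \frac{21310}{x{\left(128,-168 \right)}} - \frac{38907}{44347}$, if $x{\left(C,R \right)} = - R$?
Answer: $- \frac{475785473}{3725148} \approx -127.72$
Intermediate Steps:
$- \frac{21310}{x{\left(128,-168 \right)}} - \frac{38907}{44347} = - \frac{21310}{\left(-1\right) \left(-168\right)} - \frac{38907}{44347} = - \frac{21310}{168} - \frac{38907}{44347} = \left(-21310\right) \frac{1}{168} - \frac{38907}{44347} = - \frac{10655}{84} - \frac{38907}{44347} = - \frac{475785473}{3725148}$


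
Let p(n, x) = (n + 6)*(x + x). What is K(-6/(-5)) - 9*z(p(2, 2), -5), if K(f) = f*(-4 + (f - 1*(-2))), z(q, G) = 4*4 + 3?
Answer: -4299/25 ≈ -171.96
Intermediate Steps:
p(n, x) = 2*x*(6 + n) (p(n, x) = (6 + n)*(2*x) = 2*x*(6 + n))
z(q, G) = 19 (z(q, G) = 16 + 3 = 19)
K(f) = f*(-2 + f) (K(f) = f*(-4 + (f + 2)) = f*(-4 + (2 + f)) = f*(-2 + f))
K(-6/(-5)) - 9*z(p(2, 2), -5) = (-6/(-5))*(-2 - 6/(-5)) - 9*19 = (-6*(-⅕))*(-2 - 6*(-⅕)) - 171 = 6*(-2 + 6/5)/5 - 171 = (6/5)*(-⅘) - 171 = -24/25 - 171 = -4299/25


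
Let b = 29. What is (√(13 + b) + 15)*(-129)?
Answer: -1935 - 129*√42 ≈ -2771.0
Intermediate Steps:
(√(13 + b) + 15)*(-129) = (√(13 + 29) + 15)*(-129) = (√42 + 15)*(-129) = (15 + √42)*(-129) = -1935 - 129*√42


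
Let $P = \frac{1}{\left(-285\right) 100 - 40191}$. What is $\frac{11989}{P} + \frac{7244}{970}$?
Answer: $- \frac{399415149893}{485} \approx -8.2354 \cdot 10^{8}$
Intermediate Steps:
$P = - \frac{1}{68691}$ ($P = \frac{1}{-28500 - 40191} = \frac{1}{-68691} = - \frac{1}{68691} \approx -1.4558 \cdot 10^{-5}$)
$\frac{11989}{P} + \frac{7244}{970} = \frac{11989}{- \frac{1}{68691}} + \frac{7244}{970} = 11989 \left(-68691\right) + 7244 \cdot \frac{1}{970} = -823536399 + \frac{3622}{485} = - \frac{399415149893}{485}$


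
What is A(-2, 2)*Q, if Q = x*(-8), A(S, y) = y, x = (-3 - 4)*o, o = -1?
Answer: -112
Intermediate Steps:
x = 7 (x = (-3 - 4)*(-1) = -7*(-1) = 7)
Q = -56 (Q = 7*(-8) = -56)
A(-2, 2)*Q = 2*(-56) = -112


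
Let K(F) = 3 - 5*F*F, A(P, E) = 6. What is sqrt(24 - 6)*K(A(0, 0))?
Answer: -531*sqrt(2) ≈ -750.95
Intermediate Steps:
K(F) = 3 - 5*F**2
sqrt(24 - 6)*K(A(0, 0)) = sqrt(24 - 6)*(3 - 5*6**2) = sqrt(18)*(3 - 5*36) = (3*sqrt(2))*(3 - 180) = (3*sqrt(2))*(-177) = -531*sqrt(2)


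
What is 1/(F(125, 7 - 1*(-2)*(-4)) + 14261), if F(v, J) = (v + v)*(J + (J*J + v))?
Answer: 1/45511 ≈ 2.1973e-5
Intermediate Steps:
F(v, J) = 2*v*(J + v + J²) (F(v, J) = (2*v)*(J + (J² + v)) = (2*v)*(J + (v + J²)) = (2*v)*(J + v + J²) = 2*v*(J + v + J²))
1/(F(125, 7 - 1*(-2)*(-4)) + 14261) = 1/(2*125*((7 - 1*(-2)*(-4)) + 125 + (7 - 1*(-2)*(-4))²) + 14261) = 1/(2*125*((7 + 2*(-4)) + 125 + (7 + 2*(-4))²) + 14261) = 1/(2*125*((7 - 8) + 125 + (7 - 8)²) + 14261) = 1/(2*125*(-1 + 125 + (-1)²) + 14261) = 1/(2*125*(-1 + 125 + 1) + 14261) = 1/(2*125*125 + 14261) = 1/(31250 + 14261) = 1/45511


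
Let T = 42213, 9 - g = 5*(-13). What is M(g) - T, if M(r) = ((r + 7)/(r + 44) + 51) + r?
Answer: -4966303/118 ≈ -42087.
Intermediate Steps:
g = 74 (g = 9 - 5*(-13) = 9 - 1*(-65) = 9 + 65 = 74)
M(r) = 51 + r + (7 + r)/(44 + r) (M(r) = ((7 + r)/(44 + r) + 51) + r = (51 + (7 + r)/(44 + r)) + r = 51 + r + (7 + r)/(44 + r))
M(g) - T = (2251 + 74² + 96*74)/(44 + 74) - 1*42213 = (2251 + 5476 + 7104)/118 - 42213 = (1/118)*14831 - 42213 = 14831/118 - 42213 = -4966303/118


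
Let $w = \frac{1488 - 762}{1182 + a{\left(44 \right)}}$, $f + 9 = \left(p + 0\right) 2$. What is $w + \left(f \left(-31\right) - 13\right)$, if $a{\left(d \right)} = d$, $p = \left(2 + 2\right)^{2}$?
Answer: $- \frac{444675}{613} \approx -725.41$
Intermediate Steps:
$p = 16$ ($p = 4^{2} = 16$)
$f = 23$ ($f = -9 + \left(16 + 0\right) 2 = -9 + 16 \cdot 2 = -9 + 32 = 23$)
$w = \frac{363}{613}$ ($w = \frac{1488 - 762}{1182 + 44} = \frac{726}{1226} = 726 \cdot \frac{1}{1226} = \frac{363}{613} \approx 0.59217$)
$w + \left(f \left(-31\right) - 13\right) = \frac{363}{613} + \left(23 \left(-31\right) - 13\right) = \frac{363}{613} - 726 = - \frac{444675}{613}$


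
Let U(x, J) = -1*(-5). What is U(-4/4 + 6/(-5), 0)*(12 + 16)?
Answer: 140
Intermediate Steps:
U(x, J) = 5
U(-4/4 + 6/(-5), 0)*(12 + 16) = 5*(12 + 16) = 5*28 = 140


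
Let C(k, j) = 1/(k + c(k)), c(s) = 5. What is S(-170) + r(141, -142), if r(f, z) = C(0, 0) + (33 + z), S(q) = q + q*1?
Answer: -2244/5 ≈ -448.80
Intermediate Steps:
S(q) = 2*q (S(q) = q + q = 2*q)
C(k, j) = 1/(5 + k) (C(k, j) = 1/(k + 5) = 1/(5 + k))
r(f, z) = 166/5 + z (r(f, z) = 1/(5 + 0) + (33 + z) = 1/5 + (33 + z) = ⅕ + (33 + z) = 166/5 + z)
S(-170) + r(141, -142) = 2*(-170) + (166/5 - 142) = -340 - 544/5 = -2244/5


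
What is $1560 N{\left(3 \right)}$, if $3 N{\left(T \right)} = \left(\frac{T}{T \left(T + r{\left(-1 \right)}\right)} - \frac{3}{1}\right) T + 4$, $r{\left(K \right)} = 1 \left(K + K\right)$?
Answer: $-1040$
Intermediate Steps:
$r{\left(K \right)} = 2 K$ ($r{\left(K \right)} = 1 \cdot 2 K = 2 K$)
$N{\left(T \right)} = \frac{4}{3} + \frac{T \left(-3 + \frac{1}{-2 + T}\right)}{3}$ ($N{\left(T \right)} = \frac{\left(\frac{T}{T \left(T + 2 \left(-1\right)\right)} - \frac{3}{1}\right) T + 4}{3} = \frac{\left(\frac{T}{T \left(T - 2\right)} - 3\right) T + 4}{3} = \frac{\left(\frac{T}{T \left(-2 + T\right)} - 3\right) T + 4}{3} = \frac{\left(T \frac{1}{T \left(-2 + T\right)} - 3\right) T + 4}{3} = \frac{\left(\frac{1}{-2 + T} - 3\right) T + 4}{3} = \frac{\left(-3 + \frac{1}{-2 + T}\right) T + 4}{3} = \frac{T \left(-3 + \frac{1}{-2 + T}\right) + 4}{3} = \frac{4 + T \left(-3 + \frac{1}{-2 + T}\right)}{3} = \frac{4}{3} + \frac{T \left(-3 + \frac{1}{-2 + T}\right)}{3}$)
$1560 N{\left(3 \right)} = 1560 \frac{-8 - 3 \cdot 3^{2} + 11 \cdot 3}{3 \left(-2 + 3\right)} = 1560 \frac{-8 - 27 + 33}{3 \cdot 1} = 1560 \cdot \frac{1}{3} \cdot 1 \left(-8 - 27 + 33\right) = 1560 \cdot \frac{1}{3} \cdot 1 \left(-2\right) = 1560 \left(- \frac{2}{3}\right) = -1040$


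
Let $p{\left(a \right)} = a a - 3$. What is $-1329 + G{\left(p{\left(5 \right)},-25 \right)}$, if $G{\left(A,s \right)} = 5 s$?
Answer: $-1454$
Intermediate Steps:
$p{\left(a \right)} = -3 + a^{2}$ ($p{\left(a \right)} = a^{2} - 3 = -3 + a^{2}$)
$-1329 + G{\left(p{\left(5 \right)},-25 \right)} = -1329 + 5 \left(-25\right) = -1329 - 125 = -1454$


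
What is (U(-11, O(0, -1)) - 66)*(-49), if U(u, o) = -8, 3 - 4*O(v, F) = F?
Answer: 3626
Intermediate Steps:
O(v, F) = ¾ - F/4
(U(-11, O(0, -1)) - 66)*(-49) = (-8 - 66)*(-49) = -74*(-49) = 3626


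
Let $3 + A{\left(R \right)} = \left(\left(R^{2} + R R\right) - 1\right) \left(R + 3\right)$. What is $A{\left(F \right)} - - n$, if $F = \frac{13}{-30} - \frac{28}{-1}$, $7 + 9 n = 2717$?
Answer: $\frac{630774743}{13500} \approx 46724.0$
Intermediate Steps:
$n = \frac{2710}{9}$ ($n = - \frac{7}{9} + \frac{1}{9} \cdot 2717 = - \frac{7}{9} + \frac{2717}{9} = \frac{2710}{9} \approx 301.11$)
$F = \frac{827}{30}$ ($F = 13 \left(- \frac{1}{30}\right) - -28 = - \frac{13}{30} + 28 = \frac{827}{30} \approx 27.567$)
$A{\left(R \right)} = -3 + \left(-1 + 2 R^{2}\right) \left(3 + R\right)$ ($A{\left(R \right)} = -3 + \left(\left(R^{2} + R R\right) - 1\right) \left(R + 3\right) = -3 + \left(\left(R^{2} + R^{2}\right) - 1\right) \left(3 + R\right) = -3 + \left(2 R^{2} - 1\right) \left(3 + R\right) = -3 + \left(-1 + 2 R^{2}\right) \left(3 + R\right)$)
$A{\left(F \right)} - - n = \left(-6 - \frac{827}{30} + 2 \left(\frac{827}{30}\right)^{3} + 6 \left(\frac{827}{30}\right)^{2}\right) - \left(-1\right) \frac{2710}{9} = \left(-6 - \frac{827}{30} + 2 \cdot \frac{565609283}{27000} + 6 \cdot \frac{683929}{900}\right) - - \frac{2710}{9} = \left(-6 - \frac{827}{30} + \frac{565609283}{13500} + \frac{683929}{150}\right) + \frac{2710}{9} = \frac{626709743}{13500} + \frac{2710}{9} = \frac{630774743}{13500}$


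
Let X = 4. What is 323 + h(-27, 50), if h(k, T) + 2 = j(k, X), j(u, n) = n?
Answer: 325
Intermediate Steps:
h(k, T) = 2 (h(k, T) = -2 + 4 = 2)
323 + h(-27, 50) = 323 + 2 = 325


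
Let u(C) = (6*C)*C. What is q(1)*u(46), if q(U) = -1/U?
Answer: -12696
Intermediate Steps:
u(C) = 6*C**2
q(1)*u(46) = (-1/1)*(6*46**2) = (-1*1)*(6*2116) = -1*12696 = -12696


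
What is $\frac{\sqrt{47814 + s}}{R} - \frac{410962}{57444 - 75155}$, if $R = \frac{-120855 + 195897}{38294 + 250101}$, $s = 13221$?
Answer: $\frac{410962}{17711} + \frac{288395 \sqrt{61035}}{75042} \approx 972.66$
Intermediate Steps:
$R = \frac{75042}{288395} \approx 0.26021$
$\frac{\sqrt{47814 + s}}{R} - \frac{410962}{57444 - 75155} = \frac{\sqrt{47814 + 13221}}{\frac{75042}{288395}} - \frac{410962}{57444 - 75155} = \sqrt{61035} \cdot \frac{288395}{75042} - \frac{410962}{-17711} = \frac{288395 \sqrt{61035}}{75042} - - \frac{410962}{17711} = \frac{288395 \sqrt{61035}}{75042} + \frac{410962}{17711} = \frac{410962}{17711} + \frac{288395 \sqrt{61035}}{75042}$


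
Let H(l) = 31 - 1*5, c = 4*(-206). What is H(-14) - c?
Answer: 850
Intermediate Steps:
c = -824
H(l) = 26 (H(l) = 31 - 5 = 26)
H(-14) - c = 26 - 1*(-824) = 26 + 824 = 850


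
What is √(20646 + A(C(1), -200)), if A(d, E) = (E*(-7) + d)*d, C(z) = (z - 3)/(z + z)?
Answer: √19247 ≈ 138.73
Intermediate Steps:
C(z) = (-3 + z)/(2*z) (C(z) = (-3 + z)/((2*z)) = (-3 + z)*(1/(2*z)) = (-3 + z)/(2*z))
A(d, E) = d*(d - 7*E) (A(d, E) = (-7*E + d)*d = (d - 7*E)*d = d*(d - 7*E))
√(20646 + A(C(1), -200)) = √(20646 + ((½)*(-3 + 1)/1)*((½)*(-3 + 1)/1 - 7*(-200))) = √(20646 + ((½)*1*(-2))*((½)*1*(-2) + 1400)) = √(20646 - (-1 + 1400)) = √(20646 - 1*1399) = √(20646 - 1399) = √19247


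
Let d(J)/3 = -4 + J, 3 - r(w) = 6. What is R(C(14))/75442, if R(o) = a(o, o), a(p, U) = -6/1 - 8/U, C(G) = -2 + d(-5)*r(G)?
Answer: -241/2979959 ≈ -8.0874e-5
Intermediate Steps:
r(w) = -3 (r(w) = 3 - 1*6 = 3 - 6 = -3)
d(J) = -12 + 3*J (d(J) = 3*(-4 + J) = -12 + 3*J)
C(G) = 79 (C(G) = -2 + (-12 + 3*(-5))*(-3) = -2 + (-12 - 15)*(-3) = -2 - 27*(-3) = -2 + 81 = 79)
a(p, U) = -6 - 8/U (a(p, U) = -6*1 - 8/U = -6 - 8/U)
R(o) = -6 - 8/o
R(C(14))/75442 = (-6 - 8/79)/75442 = (-6 - 8*1/79)*(1/75442) = (-6 - 8/79)*(1/75442) = -482/79*1/75442 = -241/2979959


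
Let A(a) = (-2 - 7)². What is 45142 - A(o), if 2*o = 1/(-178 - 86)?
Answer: 45061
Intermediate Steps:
o = -1/528 (o = 1/(2*(-178 - 86)) = (½)/(-264) = (½)*(-1/264) = -1/528 ≈ -0.0018939)
A(a) = 81 (A(a) = (-9)² = 81)
45142 - A(o) = 45142 - 1*81 = 45142 - 81 = 45061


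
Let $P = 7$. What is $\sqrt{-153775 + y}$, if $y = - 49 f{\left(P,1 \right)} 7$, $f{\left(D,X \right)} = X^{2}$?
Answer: $i \sqrt{154118} \approx 392.58 i$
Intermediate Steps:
$y = -343$ ($y = - 49 \cdot 1^{2} \cdot 7 = \left(-49\right) 1 \cdot 7 = \left(-49\right) 7 = -343$)
$\sqrt{-153775 + y} = \sqrt{-153775 - 343} = \sqrt{-154118} = i \sqrt{154118}$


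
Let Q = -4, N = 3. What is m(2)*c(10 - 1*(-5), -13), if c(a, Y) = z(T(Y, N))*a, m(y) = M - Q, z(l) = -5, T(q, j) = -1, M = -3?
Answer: -75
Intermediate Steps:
m(y) = 1 (m(y) = -3 - 1*(-4) = -3 + 4 = 1)
c(a, Y) = -5*a
m(2)*c(10 - 1*(-5), -13) = 1*(-5*(10 - 1*(-5))) = 1*(-5*(10 + 5)) = 1*(-5*15) = 1*(-75) = -75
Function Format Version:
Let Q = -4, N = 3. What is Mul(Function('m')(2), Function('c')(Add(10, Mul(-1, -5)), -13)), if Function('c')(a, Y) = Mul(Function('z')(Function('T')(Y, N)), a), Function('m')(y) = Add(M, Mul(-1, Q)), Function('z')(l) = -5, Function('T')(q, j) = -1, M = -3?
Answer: -75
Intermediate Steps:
Function('m')(y) = 1 (Function('m')(y) = Add(-3, Mul(-1, -4)) = Add(-3, 4) = 1)
Function('c')(a, Y) = Mul(-5, a)
Mul(Function('m')(2), Function('c')(Add(10, Mul(-1, -5)), -13)) = Mul(1, Mul(-5, Add(10, Mul(-1, -5)))) = Mul(1, Mul(-5, Add(10, 5))) = Mul(1, Mul(-5, 15)) = Mul(1, -75) = -75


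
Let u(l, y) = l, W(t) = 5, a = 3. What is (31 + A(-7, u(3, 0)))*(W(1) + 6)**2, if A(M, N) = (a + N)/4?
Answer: 7865/2 ≈ 3932.5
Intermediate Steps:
A(M, N) = 3/4 + N/4 (A(M, N) = (3 + N)/4 = (3 + N)*(1/4) = 3/4 + N/4)
(31 + A(-7, u(3, 0)))*(W(1) + 6)**2 = (31 + (3/4 + (1/4)*3))*(5 + 6)**2 = (31 + (3/4 + 3/4))*11**2 = (31 + 3/2)*121 = (65/2)*121 = 7865/2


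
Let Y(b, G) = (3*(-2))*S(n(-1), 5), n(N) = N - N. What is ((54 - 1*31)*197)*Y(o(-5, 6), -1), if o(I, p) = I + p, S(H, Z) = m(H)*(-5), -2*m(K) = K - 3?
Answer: 203895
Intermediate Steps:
m(K) = 3/2 - K/2 (m(K) = -(K - 3)/2 = -(-3 + K)/2 = 3/2 - K/2)
n(N) = 0
S(H, Z) = -15/2 + 5*H/2 (S(H, Z) = (3/2 - H/2)*(-5) = -15/2 + 5*H/2)
Y(b, G) = 45 (Y(b, G) = (3*(-2))*(-15/2 + (5/2)*0) = -6*(-15/2 + 0) = -6*(-15/2) = 45)
((54 - 1*31)*197)*Y(o(-5, 6), -1) = ((54 - 1*31)*197)*45 = ((54 - 31)*197)*45 = (23*197)*45 = 4531*45 = 203895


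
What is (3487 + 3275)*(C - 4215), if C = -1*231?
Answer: -30063852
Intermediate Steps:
C = -231
(3487 + 3275)*(C - 4215) = (3487 + 3275)*(-231 - 4215) = 6762*(-4446) = -30063852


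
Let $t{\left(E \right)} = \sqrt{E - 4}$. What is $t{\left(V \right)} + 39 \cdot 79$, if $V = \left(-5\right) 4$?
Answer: $3081 + 2 i \sqrt{6} \approx 3081.0 + 4.899 i$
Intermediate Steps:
$V = -20$
$t{\left(E \right)} = \sqrt{-4 + E}$
$t{\left(V \right)} + 39 \cdot 79 = \sqrt{-4 - 20} + 39 \cdot 79 = \sqrt{-24} + 3081 = 2 i \sqrt{6} + 3081 = 3081 + 2 i \sqrt{6}$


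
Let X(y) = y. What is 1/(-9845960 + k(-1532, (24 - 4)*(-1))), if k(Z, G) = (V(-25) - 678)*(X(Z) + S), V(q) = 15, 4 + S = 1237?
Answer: -1/9647723 ≈ -1.0365e-7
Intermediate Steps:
S = 1233 (S = -4 + 1237 = 1233)
k(Z, G) = -817479 - 663*Z (k(Z, G) = (15 - 678)*(Z + 1233) = -663*(1233 + Z) = -817479 - 663*Z)
1/(-9845960 + k(-1532, (24 - 4)*(-1))) = 1/(-9845960 + (-817479 - 663*(-1532))) = 1/(-9845960 + (-817479 + 1015716)) = 1/(-9845960 + 198237) = 1/(-9647723) = -1/9647723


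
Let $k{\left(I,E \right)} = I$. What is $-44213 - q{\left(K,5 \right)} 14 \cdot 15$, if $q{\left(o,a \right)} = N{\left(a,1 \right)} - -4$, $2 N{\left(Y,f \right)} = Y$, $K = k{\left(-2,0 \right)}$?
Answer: $-45578$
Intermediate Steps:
$K = -2$
$N{\left(Y,f \right)} = \frac{Y}{2}$
$q{\left(o,a \right)} = 4 + \frac{a}{2}$ ($q{\left(o,a \right)} = \frac{a}{2} - -4 = \frac{a}{2} + 4 = 4 + \frac{a}{2}$)
$-44213 - q{\left(K,5 \right)} 14 \cdot 15 = -44213 - \left(4 + \frac{1}{2} \cdot 5\right) 14 \cdot 15 = -44213 - \left(4 + \frac{5}{2}\right) 14 \cdot 15 = -44213 - \frac{13}{2} \cdot 14 \cdot 15 = -44213 - 91 \cdot 15 = -44213 - 1365 = -45578$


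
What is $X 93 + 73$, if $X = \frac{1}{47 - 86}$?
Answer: $\frac{918}{13} \approx 70.615$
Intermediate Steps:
$X = - \frac{1}{39}$ ($X = \frac{1}{-39} = - \frac{1}{39} \approx -0.025641$)
$X 93 + 73 = \left(- \frac{1}{39}\right) 93 + 73 = - \frac{31}{13} + 73 = \frac{918}{13}$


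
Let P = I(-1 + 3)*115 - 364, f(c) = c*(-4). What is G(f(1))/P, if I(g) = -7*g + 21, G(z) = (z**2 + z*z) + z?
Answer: 4/63 ≈ 0.063492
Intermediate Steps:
f(c) = -4*c
G(z) = z + 2*z**2 (G(z) = (z**2 + z**2) + z = 2*z**2 + z = z + 2*z**2)
I(g) = 21 - 7*g
P = 441 (P = (21 - 7*(-1 + 3))*115 - 364 = (21 - 7*2)*115 - 364 = (21 - 14)*115 - 364 = 7*115 - 364 = 805 - 364 = 441)
G(f(1))/P = ((-4*1)*(1 + 2*(-4*1)))/441 = -4*(1 + 2*(-4))*(1/441) = -4*(1 - 8)*(1/441) = -4*(-7)*(1/441) = 28*(1/441) = 4/63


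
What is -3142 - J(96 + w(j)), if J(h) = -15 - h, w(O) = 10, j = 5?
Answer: -3021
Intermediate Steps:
-3142 - J(96 + w(j)) = -3142 - (-15 - (96 + 10)) = -3142 - (-15 - 1*106) = -3142 - (-15 - 106) = -3142 - 1*(-121) = -3142 + 121 = -3021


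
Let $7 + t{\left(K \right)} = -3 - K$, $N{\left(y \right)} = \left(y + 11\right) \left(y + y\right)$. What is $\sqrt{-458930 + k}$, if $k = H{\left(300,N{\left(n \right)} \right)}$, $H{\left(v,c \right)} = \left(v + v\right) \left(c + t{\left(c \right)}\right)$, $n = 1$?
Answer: $i \sqrt{464930} \approx 681.86 i$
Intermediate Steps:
$N{\left(y \right)} = 2 y \left(11 + y\right)$ ($N{\left(y \right)} = \left(11 + y\right) 2 y = 2 y \left(11 + y\right)$)
$t{\left(K \right)} = -10 - K$ ($t{\left(K \right)} = -7 - \left(3 + K\right) = -10 - K$)
$H{\left(v,c \right)} = - 20 v$ ($H{\left(v,c \right)} = \left(v + v\right) \left(c - \left(10 + c\right)\right) = 2 v \left(-10\right) = - 20 v$)
$k = -6000$ ($k = \left(-20\right) 300 = -6000$)
$\sqrt{-458930 + k} = \sqrt{-458930 - 6000} = \sqrt{-464930} = i \sqrt{464930}$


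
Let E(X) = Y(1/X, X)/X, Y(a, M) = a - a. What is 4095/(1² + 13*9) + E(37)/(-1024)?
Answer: 4095/118 ≈ 34.703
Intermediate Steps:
Y(a, M) = 0
E(X) = 0 (E(X) = 0/X = 0)
4095/(1² + 13*9) + E(37)/(-1024) = 4095/(1² + 13*9) + 0/(-1024) = 4095/(1 + 117) + 0*(-1/1024) = 4095/118 + 0 = 4095/118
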